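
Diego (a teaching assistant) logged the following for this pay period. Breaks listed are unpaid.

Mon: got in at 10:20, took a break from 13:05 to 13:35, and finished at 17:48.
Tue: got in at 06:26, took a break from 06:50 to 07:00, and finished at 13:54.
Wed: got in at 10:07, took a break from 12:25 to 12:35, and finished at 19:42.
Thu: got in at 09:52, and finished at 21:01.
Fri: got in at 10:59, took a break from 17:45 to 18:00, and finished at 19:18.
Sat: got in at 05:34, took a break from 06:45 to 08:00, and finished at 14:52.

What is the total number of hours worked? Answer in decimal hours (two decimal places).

Mon: 10:20–17:48 = 7 h 28 min; less 30 min break → 6 h 58 min
Tue: 06:26–13:54 = 7 h 28 min; less 10 min break → 7 h 18 min
Wed: 10:07–19:42 = 9 h 35 min; less 10 min break → 9 h 25 min
Thu: 09:52–21:01 = 11 h 9 min
Fri: 10:59–19:18 = 8 h 19 min; less 15 min break → 8 h 4 min
Sat: 05:34–14:52 = 9 h 18 min; less 75 min break → 8 h 3 min
Total: 6 h 58 min + 7 h 18 min + 9 h 25 min + 11 h 9 min + 8 h 4 min + 8 h 3 min = 50 h 57 min.

50.95 hours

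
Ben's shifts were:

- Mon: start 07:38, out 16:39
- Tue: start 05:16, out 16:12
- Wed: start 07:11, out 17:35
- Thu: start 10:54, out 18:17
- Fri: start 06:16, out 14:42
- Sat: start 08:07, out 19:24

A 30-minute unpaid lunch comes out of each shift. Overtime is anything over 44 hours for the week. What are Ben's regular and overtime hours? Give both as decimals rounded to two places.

Mon: 07:38–16:39 = 9 h 1 min; less 30 min break → 8 h 31 min
Tue: 05:16–16:12 = 10 h 56 min; less 30 min break → 10 h 26 min
Wed: 07:11–17:35 = 10 h 24 min; less 30 min break → 9 h 54 min
Thu: 10:54–18:17 = 7 h 23 min; less 30 min break → 6 h 53 min
Fri: 06:16–14:42 = 8 h 26 min; less 30 min break → 7 h 56 min
Sat: 08:07–19:24 = 11 h 17 min; less 30 min break → 10 h 47 min
Total worked: 54 h 27 min = 54.45 h.
Threshold 44 h → overtime 10 h 27 min, regular 44 h 0 min.

Regular 44.00 hours, overtime 10.45 hours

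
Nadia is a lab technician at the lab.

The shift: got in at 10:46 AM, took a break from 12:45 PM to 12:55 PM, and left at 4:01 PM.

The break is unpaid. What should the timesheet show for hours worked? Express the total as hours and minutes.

5 h 5 min

The shift: 10:46 AM–4:01 PM = 5 h 15 min; less 10 min break → 5 h 5 min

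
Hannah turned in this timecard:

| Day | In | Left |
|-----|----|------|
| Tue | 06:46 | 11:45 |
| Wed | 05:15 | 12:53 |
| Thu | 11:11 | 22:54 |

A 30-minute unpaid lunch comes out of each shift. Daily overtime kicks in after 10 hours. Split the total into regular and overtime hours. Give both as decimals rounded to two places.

Regular 21.62 hours, overtime 1.22 hours

Tue: 06:46–11:45 = 4 h 59 min; less 30 min break → 4 h 29 min
Wed: 05:15–12:53 = 7 h 38 min; less 30 min break → 7 h 8 min
Thu: 11:11–22:54 = 11 h 43 min; less 30 min break → 11 h 13 min
Tue reg 4 h 29 min / OT 0 h 0 min; Wed reg 7 h 8 min / OT 0 h 0 min; Thu reg 10 h 0 min / OT 1 h 13 min.
Totals: regular 21 h 37 min, overtime 1 h 13 min.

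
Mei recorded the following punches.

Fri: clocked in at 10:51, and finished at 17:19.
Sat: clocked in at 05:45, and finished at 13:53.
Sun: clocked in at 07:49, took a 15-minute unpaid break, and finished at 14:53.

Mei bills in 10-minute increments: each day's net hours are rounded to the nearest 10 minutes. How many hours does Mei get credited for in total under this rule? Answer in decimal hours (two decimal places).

Fri: 10:51–17:19 = 6 h 28 min → rounds to 6 h 30 min
Sat: 05:45–13:53 = 8 h 8 min → rounds to 8 h 10 min
Sun: 07:49–14:53 = 7 h 4 min − 15 min = 6 h 49 min → rounds to 6 h 50 min
Total credited: 21 h 30 min.

21.50 hours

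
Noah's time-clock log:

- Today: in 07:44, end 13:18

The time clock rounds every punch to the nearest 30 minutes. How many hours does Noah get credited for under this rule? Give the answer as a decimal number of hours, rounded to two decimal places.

Today: in 07:44→07:30, out 13:18→13:30; 6 h 0 min

6.00 hours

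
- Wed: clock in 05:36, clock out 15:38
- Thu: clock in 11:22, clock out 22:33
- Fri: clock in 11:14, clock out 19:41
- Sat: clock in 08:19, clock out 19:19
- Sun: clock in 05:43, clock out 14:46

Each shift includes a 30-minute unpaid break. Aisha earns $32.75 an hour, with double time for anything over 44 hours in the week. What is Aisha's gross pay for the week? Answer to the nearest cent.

Wed: 05:36–15:38 = 10 h 2 min; less 30 min break → 9 h 32 min
Thu: 11:22–22:33 = 11 h 11 min; less 30 min break → 10 h 41 min
Fri: 11:14–19:41 = 8 h 27 min; less 30 min break → 7 h 57 min
Sat: 08:19–19:19 = 11 h 0 min; less 30 min break → 10 h 30 min
Sun: 05:43–14:46 = 9 h 3 min; less 30 min break → 8 h 33 min
Total worked: 47 h 13 min = 2833 min.
Regular 44 h 0 min = 2640 min at $32.75/h; overtime 3 h 13 min = 193 min at $65.50/h.
Pay = (2640 × $32.75 + 193 × $65.50) ÷ 60 = $1651.69.

$1651.69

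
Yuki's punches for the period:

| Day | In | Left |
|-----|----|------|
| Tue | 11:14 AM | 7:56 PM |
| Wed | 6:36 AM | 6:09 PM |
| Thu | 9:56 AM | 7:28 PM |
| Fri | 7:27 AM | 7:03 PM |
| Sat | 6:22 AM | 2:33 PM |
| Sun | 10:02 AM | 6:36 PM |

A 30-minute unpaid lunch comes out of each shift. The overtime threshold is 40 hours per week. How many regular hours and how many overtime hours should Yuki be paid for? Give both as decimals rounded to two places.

Tue: 11:14 AM–7:56 PM = 8 h 42 min; less 30 min break → 8 h 12 min
Wed: 6:36 AM–6:09 PM = 11 h 33 min; less 30 min break → 11 h 3 min
Thu: 9:56 AM–7:28 PM = 9 h 32 min; less 30 min break → 9 h 2 min
Fri: 7:27 AM–7:03 PM = 11 h 36 min; less 30 min break → 11 h 6 min
Sat: 6:22 AM–2:33 PM = 8 h 11 min; less 30 min break → 7 h 41 min
Sun: 10:02 AM–6:36 PM = 8 h 34 min; less 30 min break → 8 h 4 min
Total worked: 55 h 8 min = 55.13 h.
Threshold 40 h → overtime 15 h 8 min, regular 40 h 0 min.

Regular 40.00 hours, overtime 15.13 hours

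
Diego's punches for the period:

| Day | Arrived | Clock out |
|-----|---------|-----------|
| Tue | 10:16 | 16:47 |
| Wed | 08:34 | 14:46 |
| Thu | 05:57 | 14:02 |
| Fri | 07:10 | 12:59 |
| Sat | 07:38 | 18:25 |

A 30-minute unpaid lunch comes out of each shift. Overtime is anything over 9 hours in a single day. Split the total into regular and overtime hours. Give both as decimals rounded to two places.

Tue: 10:16–16:47 = 6 h 31 min; less 30 min break → 6 h 1 min
Wed: 08:34–14:46 = 6 h 12 min; less 30 min break → 5 h 42 min
Thu: 05:57–14:02 = 8 h 5 min; less 30 min break → 7 h 35 min
Fri: 07:10–12:59 = 5 h 49 min; less 30 min break → 5 h 19 min
Sat: 07:38–18:25 = 10 h 47 min; less 30 min break → 10 h 17 min
Tue reg 6 h 1 min / OT 0 h 0 min; Wed reg 5 h 42 min / OT 0 h 0 min; Thu reg 7 h 35 min / OT 0 h 0 min; Fri reg 5 h 19 min / OT 0 h 0 min; Sat reg 9 h 0 min / OT 1 h 17 min.
Totals: regular 33 h 37 min, overtime 1 h 17 min.

Regular 33.62 hours, overtime 1.28 hours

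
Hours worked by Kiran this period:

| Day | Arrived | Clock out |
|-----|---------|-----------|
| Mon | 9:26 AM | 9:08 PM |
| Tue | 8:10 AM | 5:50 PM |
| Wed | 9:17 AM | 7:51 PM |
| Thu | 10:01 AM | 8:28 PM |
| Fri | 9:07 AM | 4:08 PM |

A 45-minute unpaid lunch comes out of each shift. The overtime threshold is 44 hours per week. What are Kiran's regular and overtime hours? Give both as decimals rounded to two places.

Mon: 9:26 AM–9:08 PM = 11 h 42 min; less 45 min break → 10 h 57 min
Tue: 8:10 AM–5:50 PM = 9 h 40 min; less 45 min break → 8 h 55 min
Wed: 9:17 AM–7:51 PM = 10 h 34 min; less 45 min break → 9 h 49 min
Thu: 10:01 AM–8:28 PM = 10 h 27 min; less 45 min break → 9 h 42 min
Fri: 9:07 AM–4:08 PM = 7 h 1 min; less 45 min break → 6 h 16 min
Total worked: 45 h 39 min = 45.65 h.
Threshold 44 h → overtime 1 h 39 min, regular 44 h 0 min.

Regular 44.00 hours, overtime 1.65 hours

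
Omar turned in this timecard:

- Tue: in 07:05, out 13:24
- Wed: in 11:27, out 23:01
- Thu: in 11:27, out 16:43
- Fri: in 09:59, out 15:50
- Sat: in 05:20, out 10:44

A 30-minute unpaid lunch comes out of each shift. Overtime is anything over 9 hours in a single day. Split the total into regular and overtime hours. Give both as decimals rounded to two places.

Regular 29.83 hours, overtime 2.07 hours

Tue: 07:05–13:24 = 6 h 19 min; less 30 min break → 5 h 49 min
Wed: 11:27–23:01 = 11 h 34 min; less 30 min break → 11 h 4 min
Thu: 11:27–16:43 = 5 h 16 min; less 30 min break → 4 h 46 min
Fri: 09:59–15:50 = 5 h 51 min; less 30 min break → 5 h 21 min
Sat: 05:20–10:44 = 5 h 24 min; less 30 min break → 4 h 54 min
Tue reg 5 h 49 min / OT 0 h 0 min; Wed reg 9 h 0 min / OT 2 h 4 min; Thu reg 4 h 46 min / OT 0 h 0 min; Fri reg 5 h 21 min / OT 0 h 0 min; Sat reg 4 h 54 min / OT 0 h 0 min.
Totals: regular 29 h 50 min, overtime 2 h 4 min.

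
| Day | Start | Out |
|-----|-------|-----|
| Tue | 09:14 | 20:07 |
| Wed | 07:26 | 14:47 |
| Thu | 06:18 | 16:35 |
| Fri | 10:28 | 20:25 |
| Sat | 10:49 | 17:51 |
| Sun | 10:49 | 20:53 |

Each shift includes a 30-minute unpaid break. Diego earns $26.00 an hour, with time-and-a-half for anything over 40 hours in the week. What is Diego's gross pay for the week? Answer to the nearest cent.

$1530.10

Tue: 09:14–20:07 = 10 h 53 min; less 30 min break → 10 h 23 min
Wed: 07:26–14:47 = 7 h 21 min; less 30 min break → 6 h 51 min
Thu: 06:18–16:35 = 10 h 17 min; less 30 min break → 9 h 47 min
Fri: 10:28–20:25 = 9 h 57 min; less 30 min break → 9 h 27 min
Sat: 10:49–17:51 = 7 h 2 min; less 30 min break → 6 h 32 min
Sun: 10:49–20:53 = 10 h 4 min; less 30 min break → 9 h 34 min
Total worked: 52 h 34 min = 3154 min.
Regular 40 h 0 min = 2400 min at $26.00/h; overtime 12 h 34 min = 754 min at $39.00/h.
Pay = (2400 × $26.00 + 754 × $39.00) ÷ 60 = $1530.10.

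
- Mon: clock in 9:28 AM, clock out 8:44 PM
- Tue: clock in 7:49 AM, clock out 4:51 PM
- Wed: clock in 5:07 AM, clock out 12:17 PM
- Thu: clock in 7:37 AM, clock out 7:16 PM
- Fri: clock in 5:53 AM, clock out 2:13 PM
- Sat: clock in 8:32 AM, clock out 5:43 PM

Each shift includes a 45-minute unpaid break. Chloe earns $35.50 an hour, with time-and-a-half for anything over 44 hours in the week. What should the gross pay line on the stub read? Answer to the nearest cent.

Mon: 9:28 AM–8:44 PM = 11 h 16 min; less 45 min break → 10 h 31 min
Tue: 7:49 AM–4:51 PM = 9 h 2 min; less 45 min break → 8 h 17 min
Wed: 5:07 AM–12:17 PM = 7 h 10 min; less 45 min break → 6 h 25 min
Thu: 7:37 AM–7:16 PM = 11 h 39 min; less 45 min break → 10 h 54 min
Fri: 5:53 AM–2:13 PM = 8 h 20 min; less 45 min break → 7 h 35 min
Sat: 8:32 AM–5:43 PM = 9 h 11 min; less 45 min break → 8 h 26 min
Total worked: 52 h 8 min = 3128 min.
Regular 44 h 0 min = 2640 min at $35.50/h; overtime 8 h 8 min = 488 min at $53.25/h.
Pay = (2640 × $35.50 + 488 × $53.25) ÷ 60 = $1995.10.

$1995.10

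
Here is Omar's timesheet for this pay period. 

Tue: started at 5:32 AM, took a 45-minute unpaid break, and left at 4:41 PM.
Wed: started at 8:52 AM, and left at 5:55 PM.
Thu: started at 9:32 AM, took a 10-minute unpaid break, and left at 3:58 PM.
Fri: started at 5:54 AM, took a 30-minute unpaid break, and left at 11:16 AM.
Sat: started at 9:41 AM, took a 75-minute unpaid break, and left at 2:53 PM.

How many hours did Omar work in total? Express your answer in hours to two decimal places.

Tue: 5:32 AM–4:41 PM = 11 h 9 min; less 45 min break → 10 h 24 min
Wed: 8:52 AM–5:55 PM = 9 h 3 min
Thu: 9:32 AM–3:58 PM = 6 h 26 min; less 10 min break → 6 h 16 min
Fri: 5:54 AM–11:16 AM = 5 h 22 min; less 30 min break → 4 h 52 min
Sat: 9:41 AM–2:53 PM = 5 h 12 min; less 75 min break → 3 h 57 min
Total: 10 h 24 min + 9 h 3 min + 6 h 16 min + 4 h 52 min + 3 h 57 min = 34 h 32 min.

34.53 hours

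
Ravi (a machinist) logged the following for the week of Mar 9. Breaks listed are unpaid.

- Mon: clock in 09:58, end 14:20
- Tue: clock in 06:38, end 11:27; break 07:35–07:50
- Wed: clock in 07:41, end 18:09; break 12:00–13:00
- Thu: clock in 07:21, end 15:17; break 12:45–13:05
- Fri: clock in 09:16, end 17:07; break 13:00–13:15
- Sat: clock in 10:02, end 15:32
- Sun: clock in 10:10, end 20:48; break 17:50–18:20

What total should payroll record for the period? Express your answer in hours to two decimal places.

49.23 hours

Mon: 09:58–14:20 = 4 h 22 min
Tue: 06:38–11:27 = 4 h 49 min; less 15 min break → 4 h 34 min
Wed: 07:41–18:09 = 10 h 28 min; less 60 min break → 9 h 28 min
Thu: 07:21–15:17 = 7 h 56 min; less 20 min break → 7 h 36 min
Fri: 09:16–17:07 = 7 h 51 min; less 15 min break → 7 h 36 min
Sat: 10:02–15:32 = 5 h 30 min
Sun: 10:10–20:48 = 10 h 38 min; less 30 min break → 10 h 8 min
Total: 4 h 22 min + 4 h 34 min + 9 h 28 min + 7 h 36 min + 7 h 36 min + 5 h 30 min + 10 h 8 min = 49 h 14 min.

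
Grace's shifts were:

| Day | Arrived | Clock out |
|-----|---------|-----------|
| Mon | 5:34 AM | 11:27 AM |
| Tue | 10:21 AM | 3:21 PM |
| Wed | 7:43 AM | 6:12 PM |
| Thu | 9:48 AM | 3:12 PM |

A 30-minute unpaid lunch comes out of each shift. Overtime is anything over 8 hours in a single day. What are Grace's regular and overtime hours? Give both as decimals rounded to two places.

Regular 22.78 hours, overtime 1.98 hours

Mon: 5:34 AM–11:27 AM = 5 h 53 min; less 30 min break → 5 h 23 min
Tue: 10:21 AM–3:21 PM = 5 h 0 min; less 30 min break → 4 h 30 min
Wed: 7:43 AM–6:12 PM = 10 h 29 min; less 30 min break → 9 h 59 min
Thu: 9:48 AM–3:12 PM = 5 h 24 min; less 30 min break → 4 h 54 min
Mon reg 5 h 23 min / OT 0 h 0 min; Tue reg 4 h 30 min / OT 0 h 0 min; Wed reg 8 h 0 min / OT 1 h 59 min; Thu reg 4 h 54 min / OT 0 h 0 min.
Totals: regular 22 h 47 min, overtime 1 h 59 min.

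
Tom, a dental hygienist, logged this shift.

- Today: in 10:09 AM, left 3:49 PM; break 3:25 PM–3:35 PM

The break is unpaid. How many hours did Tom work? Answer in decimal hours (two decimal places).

5.50 hours

Today: 10:09 AM–3:49 PM = 5 h 40 min; less 10 min break → 5 h 30 min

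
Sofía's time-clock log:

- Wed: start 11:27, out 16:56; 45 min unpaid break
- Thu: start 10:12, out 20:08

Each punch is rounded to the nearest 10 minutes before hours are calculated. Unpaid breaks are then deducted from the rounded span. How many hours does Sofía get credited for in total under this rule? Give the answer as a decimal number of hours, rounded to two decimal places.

Wed: in 11:27→11:30, out 16:56→17:00; 5 h 30 min − 45 min = 4 h 45 min
Thu: in 10:12→10:10, out 20:08→20:10; 10 h 0 min
Total credited: 14 h 45 min.

14.75 hours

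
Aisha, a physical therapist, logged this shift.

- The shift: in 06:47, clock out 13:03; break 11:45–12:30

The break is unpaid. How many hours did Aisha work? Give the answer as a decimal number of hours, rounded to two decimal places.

The shift: 06:47–13:03 = 6 h 16 min; less 45 min break → 5 h 31 min

5.52 hours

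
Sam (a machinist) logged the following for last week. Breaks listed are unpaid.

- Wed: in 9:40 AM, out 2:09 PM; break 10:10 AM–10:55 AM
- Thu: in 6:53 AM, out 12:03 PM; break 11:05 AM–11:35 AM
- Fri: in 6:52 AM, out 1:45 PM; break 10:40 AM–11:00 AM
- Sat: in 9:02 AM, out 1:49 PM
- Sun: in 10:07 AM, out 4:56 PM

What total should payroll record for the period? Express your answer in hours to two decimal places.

Wed: 9:40 AM–2:09 PM = 4 h 29 min; less 45 min break → 3 h 44 min
Thu: 6:53 AM–12:03 PM = 5 h 10 min; less 30 min break → 4 h 40 min
Fri: 6:52 AM–1:45 PM = 6 h 53 min; less 20 min break → 6 h 33 min
Sat: 9:02 AM–1:49 PM = 4 h 47 min
Sun: 10:07 AM–4:56 PM = 6 h 49 min
Total: 3 h 44 min + 4 h 40 min + 6 h 33 min + 4 h 47 min + 6 h 49 min = 26 h 33 min.

26.55 hours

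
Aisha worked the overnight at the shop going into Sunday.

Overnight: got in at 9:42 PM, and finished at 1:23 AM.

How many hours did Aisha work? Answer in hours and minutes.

3 h 41 min

Overnight: 9:42 PM → midnight = 2 h 18 min; midnight → 1:23 AM = 1 h 23 min; span 3 h 41 min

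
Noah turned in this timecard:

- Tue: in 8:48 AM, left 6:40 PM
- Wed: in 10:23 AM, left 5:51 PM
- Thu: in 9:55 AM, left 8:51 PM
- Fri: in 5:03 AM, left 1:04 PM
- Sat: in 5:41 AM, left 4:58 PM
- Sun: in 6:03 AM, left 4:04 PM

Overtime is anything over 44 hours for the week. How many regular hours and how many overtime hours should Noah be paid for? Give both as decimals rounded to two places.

Tue: 8:48 AM–6:40 PM = 9 h 52 min
Wed: 10:23 AM–5:51 PM = 7 h 28 min
Thu: 9:55 AM–8:51 PM = 10 h 56 min
Fri: 5:03 AM–1:04 PM = 8 h 1 min
Sat: 5:41 AM–4:58 PM = 11 h 17 min
Sun: 6:03 AM–4:04 PM = 10 h 1 min
Total worked: 57 h 35 min = 57.58 h.
Threshold 44 h → overtime 13 h 35 min, regular 44 h 0 min.

Regular 44.00 hours, overtime 13.58 hours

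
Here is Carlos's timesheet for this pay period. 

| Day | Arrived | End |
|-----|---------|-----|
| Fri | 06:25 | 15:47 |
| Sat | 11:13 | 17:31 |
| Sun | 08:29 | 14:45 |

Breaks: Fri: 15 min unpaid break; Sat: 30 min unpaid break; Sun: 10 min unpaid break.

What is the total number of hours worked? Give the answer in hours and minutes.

21 h 1 min

Fri: 06:25–15:47 = 9 h 22 min; less 15 min break → 9 h 7 min
Sat: 11:13–17:31 = 6 h 18 min; less 30 min break → 5 h 48 min
Sun: 08:29–14:45 = 6 h 16 min; less 10 min break → 6 h 6 min
Total: 9 h 7 min + 5 h 48 min + 6 h 6 min = 21 h 1 min.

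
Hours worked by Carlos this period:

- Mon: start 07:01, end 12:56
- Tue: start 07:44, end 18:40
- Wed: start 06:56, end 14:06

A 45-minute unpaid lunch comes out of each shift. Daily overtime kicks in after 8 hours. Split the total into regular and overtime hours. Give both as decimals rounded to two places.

Regular 19.58 hours, overtime 2.18 hours

Mon: 07:01–12:56 = 5 h 55 min; less 45 min break → 5 h 10 min
Tue: 07:44–18:40 = 10 h 56 min; less 45 min break → 10 h 11 min
Wed: 06:56–14:06 = 7 h 10 min; less 45 min break → 6 h 25 min
Mon reg 5 h 10 min / OT 0 h 0 min; Tue reg 8 h 0 min / OT 2 h 11 min; Wed reg 6 h 25 min / OT 0 h 0 min.
Totals: regular 19 h 35 min, overtime 2 h 11 min.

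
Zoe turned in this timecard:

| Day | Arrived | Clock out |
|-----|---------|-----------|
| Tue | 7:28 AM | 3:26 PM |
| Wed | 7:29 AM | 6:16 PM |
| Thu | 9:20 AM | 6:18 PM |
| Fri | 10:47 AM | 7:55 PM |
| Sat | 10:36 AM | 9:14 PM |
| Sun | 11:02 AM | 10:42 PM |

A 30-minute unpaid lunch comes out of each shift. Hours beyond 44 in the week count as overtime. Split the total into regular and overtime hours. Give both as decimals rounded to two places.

Regular 44.00 hours, overtime 12.15 hours

Tue: 7:28 AM–3:26 PM = 7 h 58 min; less 30 min break → 7 h 28 min
Wed: 7:29 AM–6:16 PM = 10 h 47 min; less 30 min break → 10 h 17 min
Thu: 9:20 AM–6:18 PM = 8 h 58 min; less 30 min break → 8 h 28 min
Fri: 10:47 AM–7:55 PM = 9 h 8 min; less 30 min break → 8 h 38 min
Sat: 10:36 AM–9:14 PM = 10 h 38 min; less 30 min break → 10 h 8 min
Sun: 11:02 AM–10:42 PM = 11 h 40 min; less 30 min break → 11 h 10 min
Total worked: 56 h 9 min = 56.15 h.
Threshold 44 h → overtime 12 h 9 min, regular 44 h 0 min.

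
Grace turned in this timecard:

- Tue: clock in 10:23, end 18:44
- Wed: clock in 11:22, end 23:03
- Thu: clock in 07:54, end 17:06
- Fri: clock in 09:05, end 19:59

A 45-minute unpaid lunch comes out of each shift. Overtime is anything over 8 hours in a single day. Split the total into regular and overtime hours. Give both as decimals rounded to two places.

Regular 31.60 hours, overtime 5.53 hours

Tue: 10:23–18:44 = 8 h 21 min; less 45 min break → 7 h 36 min
Wed: 11:22–23:03 = 11 h 41 min; less 45 min break → 10 h 56 min
Thu: 07:54–17:06 = 9 h 12 min; less 45 min break → 8 h 27 min
Fri: 09:05–19:59 = 10 h 54 min; less 45 min break → 10 h 9 min
Tue reg 7 h 36 min / OT 0 h 0 min; Wed reg 8 h 0 min / OT 2 h 56 min; Thu reg 8 h 0 min / OT 0 h 27 min; Fri reg 8 h 0 min / OT 2 h 9 min.
Totals: regular 31 h 36 min, overtime 5 h 32 min.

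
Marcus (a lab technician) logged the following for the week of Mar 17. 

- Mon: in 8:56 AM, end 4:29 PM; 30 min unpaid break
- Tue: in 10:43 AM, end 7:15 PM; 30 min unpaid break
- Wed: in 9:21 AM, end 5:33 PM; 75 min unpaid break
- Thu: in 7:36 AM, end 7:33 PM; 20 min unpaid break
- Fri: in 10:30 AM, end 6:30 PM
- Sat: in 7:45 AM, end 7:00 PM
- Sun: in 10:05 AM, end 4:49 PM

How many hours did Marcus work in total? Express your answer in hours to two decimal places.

59.63 hours

Mon: 8:56 AM–4:29 PM = 7 h 33 min; less 30 min break → 7 h 3 min
Tue: 10:43 AM–7:15 PM = 8 h 32 min; less 30 min break → 8 h 2 min
Wed: 9:21 AM–5:33 PM = 8 h 12 min; less 75 min break → 6 h 57 min
Thu: 7:36 AM–7:33 PM = 11 h 57 min; less 20 min break → 11 h 37 min
Fri: 10:30 AM–6:30 PM = 8 h 0 min
Sat: 7:45 AM–7:00 PM = 11 h 15 min
Sun: 10:05 AM–4:49 PM = 6 h 44 min
Total: 7 h 3 min + 8 h 2 min + 6 h 57 min + 11 h 37 min + 8 h 0 min + 11 h 15 min + 6 h 44 min = 59 h 38 min.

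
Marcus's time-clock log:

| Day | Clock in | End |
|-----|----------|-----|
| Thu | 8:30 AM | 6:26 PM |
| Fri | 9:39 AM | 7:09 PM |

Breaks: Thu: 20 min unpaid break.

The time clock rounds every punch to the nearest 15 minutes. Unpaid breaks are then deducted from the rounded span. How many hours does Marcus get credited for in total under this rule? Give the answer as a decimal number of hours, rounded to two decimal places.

19.17 hours

Thu: in 8:30 AM→8:30 AM, out 6:26 PM→6:30 PM; 10 h 0 min − 20 min = 9 h 40 min
Fri: in 9:39 AM→9:45 AM, out 7:09 PM→7:15 PM; 9 h 30 min
Total credited: 19 h 10 min.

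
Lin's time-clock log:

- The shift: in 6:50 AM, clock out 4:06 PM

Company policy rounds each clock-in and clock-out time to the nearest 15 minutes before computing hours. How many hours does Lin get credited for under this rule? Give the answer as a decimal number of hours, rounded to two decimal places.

The shift: in 6:50 AM→6:45 AM, out 4:06 PM→4:00 PM; 9 h 15 min

9.25 hours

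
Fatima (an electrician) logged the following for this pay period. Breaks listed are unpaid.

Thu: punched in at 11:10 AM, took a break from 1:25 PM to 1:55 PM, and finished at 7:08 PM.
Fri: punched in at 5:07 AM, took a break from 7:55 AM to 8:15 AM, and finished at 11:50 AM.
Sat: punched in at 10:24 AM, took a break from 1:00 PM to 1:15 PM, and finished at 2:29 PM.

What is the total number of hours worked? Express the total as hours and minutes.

Thu: 11:10 AM–7:08 PM = 7 h 58 min; less 30 min break → 7 h 28 min
Fri: 5:07 AM–11:50 AM = 6 h 43 min; less 20 min break → 6 h 23 min
Sat: 10:24 AM–2:29 PM = 4 h 5 min; less 15 min break → 3 h 50 min
Total: 7 h 28 min + 6 h 23 min + 3 h 50 min = 17 h 41 min.

17 h 41 min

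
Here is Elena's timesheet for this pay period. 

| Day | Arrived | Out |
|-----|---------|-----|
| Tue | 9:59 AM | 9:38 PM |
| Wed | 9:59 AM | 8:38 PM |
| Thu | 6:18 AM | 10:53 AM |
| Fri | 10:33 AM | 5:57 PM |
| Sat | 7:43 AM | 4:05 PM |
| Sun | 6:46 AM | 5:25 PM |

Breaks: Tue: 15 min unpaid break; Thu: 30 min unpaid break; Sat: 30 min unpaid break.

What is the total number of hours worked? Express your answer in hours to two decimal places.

52.05 hours

Tue: 9:59 AM–9:38 PM = 11 h 39 min; less 15 min break → 11 h 24 min
Wed: 9:59 AM–8:38 PM = 10 h 39 min
Thu: 6:18 AM–10:53 AM = 4 h 35 min; less 30 min break → 4 h 5 min
Fri: 10:33 AM–5:57 PM = 7 h 24 min
Sat: 7:43 AM–4:05 PM = 8 h 22 min; less 30 min break → 7 h 52 min
Sun: 6:46 AM–5:25 PM = 10 h 39 min
Total: 11 h 24 min + 10 h 39 min + 4 h 5 min + 7 h 24 min + 7 h 52 min + 10 h 39 min = 52 h 3 min.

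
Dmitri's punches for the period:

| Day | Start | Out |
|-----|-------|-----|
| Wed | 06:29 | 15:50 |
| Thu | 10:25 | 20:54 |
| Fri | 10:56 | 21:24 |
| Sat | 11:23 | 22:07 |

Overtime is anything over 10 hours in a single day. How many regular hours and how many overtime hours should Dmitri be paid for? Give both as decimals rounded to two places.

Wed: 06:29–15:50 = 9 h 21 min
Thu: 10:25–20:54 = 10 h 29 min
Fri: 10:56–21:24 = 10 h 28 min
Sat: 11:23–22:07 = 10 h 44 min
Wed reg 9 h 21 min / OT 0 h 0 min; Thu reg 10 h 0 min / OT 0 h 29 min; Fri reg 10 h 0 min / OT 0 h 28 min; Sat reg 10 h 0 min / OT 0 h 44 min.
Totals: regular 39 h 21 min, overtime 1 h 41 min.

Regular 39.35 hours, overtime 1.68 hours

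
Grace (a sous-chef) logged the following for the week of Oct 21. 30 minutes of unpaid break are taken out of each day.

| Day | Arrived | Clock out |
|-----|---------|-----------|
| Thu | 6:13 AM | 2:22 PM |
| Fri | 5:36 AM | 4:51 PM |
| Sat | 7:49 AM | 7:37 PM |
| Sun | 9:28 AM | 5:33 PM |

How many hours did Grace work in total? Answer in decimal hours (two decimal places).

Thu: 6:13 AM–2:22 PM = 8 h 9 min; less 30 min break → 7 h 39 min
Fri: 5:36 AM–4:51 PM = 11 h 15 min; less 30 min break → 10 h 45 min
Sat: 7:49 AM–7:37 PM = 11 h 48 min; less 30 min break → 11 h 18 min
Sun: 9:28 AM–5:33 PM = 8 h 5 min; less 30 min break → 7 h 35 min
Total: 7 h 39 min + 10 h 45 min + 11 h 18 min + 7 h 35 min = 37 h 17 min.

37.28 hours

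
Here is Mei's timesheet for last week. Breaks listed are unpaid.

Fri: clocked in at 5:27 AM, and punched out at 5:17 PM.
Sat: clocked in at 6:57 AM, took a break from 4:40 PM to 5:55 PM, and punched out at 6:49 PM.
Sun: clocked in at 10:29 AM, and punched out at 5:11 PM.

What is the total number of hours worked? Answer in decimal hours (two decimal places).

29.15 hours

Fri: 5:27 AM–5:17 PM = 11 h 50 min
Sat: 6:57 AM–6:49 PM = 11 h 52 min; less 75 min break → 10 h 37 min
Sun: 10:29 AM–5:11 PM = 6 h 42 min
Total: 11 h 50 min + 10 h 37 min + 6 h 42 min = 29 h 9 min.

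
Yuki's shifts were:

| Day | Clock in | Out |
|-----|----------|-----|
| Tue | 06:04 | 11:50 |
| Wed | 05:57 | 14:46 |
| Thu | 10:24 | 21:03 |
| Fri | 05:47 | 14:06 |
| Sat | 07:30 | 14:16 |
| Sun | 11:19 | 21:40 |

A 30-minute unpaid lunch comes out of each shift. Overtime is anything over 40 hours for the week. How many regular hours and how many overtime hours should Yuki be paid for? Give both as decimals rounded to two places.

Regular 40.00 hours, overtime 7.67 hours

Tue: 06:04–11:50 = 5 h 46 min; less 30 min break → 5 h 16 min
Wed: 05:57–14:46 = 8 h 49 min; less 30 min break → 8 h 19 min
Thu: 10:24–21:03 = 10 h 39 min; less 30 min break → 10 h 9 min
Fri: 05:47–14:06 = 8 h 19 min; less 30 min break → 7 h 49 min
Sat: 07:30–14:16 = 6 h 46 min; less 30 min break → 6 h 16 min
Sun: 11:19–21:40 = 10 h 21 min; less 30 min break → 9 h 51 min
Total worked: 47 h 40 min = 47.67 h.
Threshold 40 h → overtime 7 h 40 min, regular 40 h 0 min.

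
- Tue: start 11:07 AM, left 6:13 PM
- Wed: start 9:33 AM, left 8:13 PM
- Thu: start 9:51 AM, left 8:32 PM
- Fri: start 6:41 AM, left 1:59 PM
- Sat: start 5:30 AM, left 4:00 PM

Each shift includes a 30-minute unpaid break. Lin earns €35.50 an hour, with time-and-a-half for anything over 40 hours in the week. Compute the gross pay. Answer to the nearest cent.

€1619.69

Tue: 11:07 AM–6:13 PM = 7 h 6 min; less 30 min break → 6 h 36 min
Wed: 9:33 AM–8:13 PM = 10 h 40 min; less 30 min break → 10 h 10 min
Thu: 9:51 AM–8:32 PM = 10 h 41 min; less 30 min break → 10 h 11 min
Fri: 6:41 AM–1:59 PM = 7 h 18 min; less 30 min break → 6 h 48 min
Sat: 5:30 AM–4:00 PM = 10 h 30 min; less 30 min break → 10 h 0 min
Total worked: 43 h 45 min = 2625 min.
Regular 40 h 0 min = 2400 min at €35.50/h; overtime 3 h 45 min = 225 min at €53.25/h.
Pay = (2400 × €35.50 + 225 × €53.25) ÷ 60 = €1619.69.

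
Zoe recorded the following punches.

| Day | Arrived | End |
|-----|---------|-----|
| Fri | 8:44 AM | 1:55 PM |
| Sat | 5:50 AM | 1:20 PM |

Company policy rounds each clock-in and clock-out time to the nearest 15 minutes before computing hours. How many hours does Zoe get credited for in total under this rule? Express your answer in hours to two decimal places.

Fri: in 8:44 AM→8:45 AM, out 1:55 PM→2:00 PM; 5 h 15 min
Sat: in 5:50 AM→5:45 AM, out 1:20 PM→1:15 PM; 7 h 30 min
Total credited: 12 h 45 min.

12.75 hours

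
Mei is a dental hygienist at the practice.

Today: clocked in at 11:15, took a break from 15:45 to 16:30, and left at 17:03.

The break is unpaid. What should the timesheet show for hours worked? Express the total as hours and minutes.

Today: 11:15–17:03 = 5 h 48 min; less 45 min break → 5 h 3 min

5 h 3 min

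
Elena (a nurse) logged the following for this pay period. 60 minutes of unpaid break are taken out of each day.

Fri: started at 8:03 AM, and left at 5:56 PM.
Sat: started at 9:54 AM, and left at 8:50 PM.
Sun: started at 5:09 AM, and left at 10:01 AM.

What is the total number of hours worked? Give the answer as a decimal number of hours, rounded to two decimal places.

Fri: 8:03 AM–5:56 PM = 9 h 53 min; less 60 min break → 8 h 53 min
Sat: 9:54 AM–8:50 PM = 10 h 56 min; less 60 min break → 9 h 56 min
Sun: 5:09 AM–10:01 AM = 4 h 52 min; less 60 min break → 3 h 52 min
Total: 8 h 53 min + 9 h 56 min + 3 h 52 min = 22 h 41 min.

22.68 hours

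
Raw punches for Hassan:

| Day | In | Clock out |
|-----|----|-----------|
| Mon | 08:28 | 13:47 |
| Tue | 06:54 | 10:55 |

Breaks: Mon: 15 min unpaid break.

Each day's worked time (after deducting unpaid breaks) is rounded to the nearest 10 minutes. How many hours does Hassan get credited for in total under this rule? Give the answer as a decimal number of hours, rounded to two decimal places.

Mon: 08:28–13:47 = 5 h 19 min − 15 min = 5 h 4 min → rounds to 5 h 0 min
Tue: 06:54–10:55 = 4 h 1 min → rounds to 4 h 0 min
Total credited: 9 h 0 min.

9.00 hours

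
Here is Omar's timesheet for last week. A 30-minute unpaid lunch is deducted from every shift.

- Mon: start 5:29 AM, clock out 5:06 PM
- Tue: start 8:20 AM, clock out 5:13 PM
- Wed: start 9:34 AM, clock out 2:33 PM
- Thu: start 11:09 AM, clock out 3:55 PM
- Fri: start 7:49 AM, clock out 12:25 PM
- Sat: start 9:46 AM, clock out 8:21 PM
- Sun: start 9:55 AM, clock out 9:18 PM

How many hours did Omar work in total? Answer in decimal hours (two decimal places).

53.32 hours

Mon: 5:29 AM–5:06 PM = 11 h 37 min; less 30 min break → 11 h 7 min
Tue: 8:20 AM–5:13 PM = 8 h 53 min; less 30 min break → 8 h 23 min
Wed: 9:34 AM–2:33 PM = 4 h 59 min; less 30 min break → 4 h 29 min
Thu: 11:09 AM–3:55 PM = 4 h 46 min; less 30 min break → 4 h 16 min
Fri: 7:49 AM–12:25 PM = 4 h 36 min; less 30 min break → 4 h 6 min
Sat: 9:46 AM–8:21 PM = 10 h 35 min; less 30 min break → 10 h 5 min
Sun: 9:55 AM–9:18 PM = 11 h 23 min; less 30 min break → 10 h 53 min
Total: 11 h 7 min + 8 h 23 min + 4 h 29 min + 4 h 16 min + 4 h 6 min + 10 h 5 min + 10 h 53 min = 53 h 19 min.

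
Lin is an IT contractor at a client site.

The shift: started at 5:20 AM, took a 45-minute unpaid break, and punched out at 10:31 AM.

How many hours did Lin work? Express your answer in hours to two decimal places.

4.43 hours

The shift: 5:20 AM–10:31 AM = 5 h 11 min; less 45 min break → 4 h 26 min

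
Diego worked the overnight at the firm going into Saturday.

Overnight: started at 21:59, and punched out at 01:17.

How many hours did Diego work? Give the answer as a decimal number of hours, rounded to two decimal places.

3.30 hours

Overnight: 21:59 → midnight = 2 h 1 min; midnight → 01:17 = 1 h 17 min; span 3 h 18 min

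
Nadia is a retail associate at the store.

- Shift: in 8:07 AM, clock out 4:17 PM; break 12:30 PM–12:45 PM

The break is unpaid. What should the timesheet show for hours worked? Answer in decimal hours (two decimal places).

7.92 hours

Shift: 8:07 AM–4:17 PM = 8 h 10 min; less 15 min break → 7 h 55 min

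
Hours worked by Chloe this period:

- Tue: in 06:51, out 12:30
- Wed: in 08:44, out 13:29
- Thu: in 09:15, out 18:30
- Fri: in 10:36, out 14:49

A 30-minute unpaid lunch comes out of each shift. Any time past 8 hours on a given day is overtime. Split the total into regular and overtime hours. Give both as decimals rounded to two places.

Regular 21.12 hours, overtime 0.75 hours

Tue: 06:51–12:30 = 5 h 39 min; less 30 min break → 5 h 9 min
Wed: 08:44–13:29 = 4 h 45 min; less 30 min break → 4 h 15 min
Thu: 09:15–18:30 = 9 h 15 min; less 30 min break → 8 h 45 min
Fri: 10:36–14:49 = 4 h 13 min; less 30 min break → 3 h 43 min
Tue reg 5 h 9 min / OT 0 h 0 min; Wed reg 4 h 15 min / OT 0 h 0 min; Thu reg 8 h 0 min / OT 0 h 45 min; Fri reg 3 h 43 min / OT 0 h 0 min.
Totals: regular 21 h 7 min, overtime 0 h 45 min.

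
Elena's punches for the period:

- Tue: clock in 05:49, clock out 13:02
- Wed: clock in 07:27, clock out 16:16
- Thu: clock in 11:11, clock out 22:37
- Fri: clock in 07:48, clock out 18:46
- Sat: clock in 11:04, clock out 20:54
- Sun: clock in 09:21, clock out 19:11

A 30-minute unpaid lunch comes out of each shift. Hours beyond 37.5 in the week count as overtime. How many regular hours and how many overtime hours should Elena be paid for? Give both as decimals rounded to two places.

Tue: 05:49–13:02 = 7 h 13 min; less 30 min break → 6 h 43 min
Wed: 07:27–16:16 = 8 h 49 min; less 30 min break → 8 h 19 min
Thu: 11:11–22:37 = 11 h 26 min; less 30 min break → 10 h 56 min
Fri: 07:48–18:46 = 10 h 58 min; less 30 min break → 10 h 28 min
Sat: 11:04–20:54 = 9 h 50 min; less 30 min break → 9 h 20 min
Sun: 09:21–19:11 = 9 h 50 min; less 30 min break → 9 h 20 min
Total worked: 55 h 6 min = 55.10 h.
Threshold 37.5 h → overtime 17 h 36 min, regular 37 h 30 min.

Regular 37.50 hours, overtime 17.60 hours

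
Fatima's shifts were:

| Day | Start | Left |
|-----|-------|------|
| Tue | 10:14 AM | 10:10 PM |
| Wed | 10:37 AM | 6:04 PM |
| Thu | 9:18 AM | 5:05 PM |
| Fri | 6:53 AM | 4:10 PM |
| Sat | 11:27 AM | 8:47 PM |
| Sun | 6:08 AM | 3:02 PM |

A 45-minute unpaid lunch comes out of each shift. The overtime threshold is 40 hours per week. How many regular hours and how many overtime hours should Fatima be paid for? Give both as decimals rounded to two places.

Tue: 10:14 AM–10:10 PM = 11 h 56 min; less 45 min break → 11 h 11 min
Wed: 10:37 AM–6:04 PM = 7 h 27 min; less 45 min break → 6 h 42 min
Thu: 9:18 AM–5:05 PM = 7 h 47 min; less 45 min break → 7 h 2 min
Fri: 6:53 AM–4:10 PM = 9 h 17 min; less 45 min break → 8 h 32 min
Sat: 11:27 AM–8:47 PM = 9 h 20 min; less 45 min break → 8 h 35 min
Sun: 6:08 AM–3:02 PM = 8 h 54 min; less 45 min break → 8 h 9 min
Total worked: 50 h 11 min = 50.18 h.
Threshold 40 h → overtime 10 h 11 min, regular 40 h 0 min.

Regular 40.00 hours, overtime 10.18 hours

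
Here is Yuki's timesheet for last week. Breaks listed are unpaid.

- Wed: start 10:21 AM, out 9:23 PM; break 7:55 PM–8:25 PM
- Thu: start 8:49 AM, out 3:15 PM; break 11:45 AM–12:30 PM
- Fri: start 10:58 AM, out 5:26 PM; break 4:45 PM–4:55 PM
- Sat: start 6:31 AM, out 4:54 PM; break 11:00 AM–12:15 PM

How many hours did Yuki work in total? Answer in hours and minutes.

31 h 39 min

Wed: 10:21 AM–9:23 PM = 11 h 2 min; less 30 min break → 10 h 32 min
Thu: 8:49 AM–3:15 PM = 6 h 26 min; less 45 min break → 5 h 41 min
Fri: 10:58 AM–5:26 PM = 6 h 28 min; less 10 min break → 6 h 18 min
Sat: 6:31 AM–4:54 PM = 10 h 23 min; less 75 min break → 9 h 8 min
Total: 10 h 32 min + 5 h 41 min + 6 h 18 min + 9 h 8 min = 31 h 39 min.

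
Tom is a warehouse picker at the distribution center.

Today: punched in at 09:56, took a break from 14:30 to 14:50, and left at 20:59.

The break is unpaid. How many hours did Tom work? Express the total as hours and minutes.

10 h 43 min

Today: 09:56–20:59 = 11 h 3 min; less 20 min break → 10 h 43 min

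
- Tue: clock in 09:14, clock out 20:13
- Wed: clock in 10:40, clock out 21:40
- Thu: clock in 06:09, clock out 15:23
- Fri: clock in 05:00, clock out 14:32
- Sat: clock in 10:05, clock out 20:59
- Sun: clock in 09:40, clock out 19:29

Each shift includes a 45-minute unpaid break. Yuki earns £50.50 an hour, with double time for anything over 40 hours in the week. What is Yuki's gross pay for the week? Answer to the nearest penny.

£3733.63

Tue: 09:14–20:13 = 10 h 59 min; less 45 min break → 10 h 14 min
Wed: 10:40–21:40 = 11 h 0 min; less 45 min break → 10 h 15 min
Thu: 06:09–15:23 = 9 h 14 min; less 45 min break → 8 h 29 min
Fri: 05:00–14:32 = 9 h 32 min; less 45 min break → 8 h 47 min
Sat: 10:05–20:59 = 10 h 54 min; less 45 min break → 10 h 9 min
Sun: 09:40–19:29 = 9 h 49 min; less 45 min break → 9 h 4 min
Total worked: 56 h 58 min = 3418 min.
Regular 40 h 0 min = 2400 min at £50.50/h; overtime 16 h 58 min = 1018 min at £101.00/h.
Pay = (2400 × £50.50 + 1018 × £101.00) ÷ 60 = £3733.63.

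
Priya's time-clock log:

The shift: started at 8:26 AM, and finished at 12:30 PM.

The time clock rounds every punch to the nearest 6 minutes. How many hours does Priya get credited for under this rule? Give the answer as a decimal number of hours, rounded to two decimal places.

4.10 hours

The shift: in 8:26 AM→8:24 AM, out 12:30 PM→12:30 PM; 4 h 6 min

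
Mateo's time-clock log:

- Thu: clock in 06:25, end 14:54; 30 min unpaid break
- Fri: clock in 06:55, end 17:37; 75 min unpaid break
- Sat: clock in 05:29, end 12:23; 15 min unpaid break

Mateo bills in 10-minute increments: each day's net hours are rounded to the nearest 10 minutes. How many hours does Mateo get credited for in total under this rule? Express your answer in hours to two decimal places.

24.17 hours

Thu: 06:25–14:54 = 8 h 29 min − 30 min = 7 h 59 min → rounds to 8 h 0 min
Fri: 06:55–17:37 = 10 h 42 min − 75 min = 9 h 27 min → rounds to 9 h 30 min
Sat: 05:29–12:23 = 6 h 54 min − 15 min = 6 h 39 min → rounds to 6 h 40 min
Total credited: 24 h 10 min.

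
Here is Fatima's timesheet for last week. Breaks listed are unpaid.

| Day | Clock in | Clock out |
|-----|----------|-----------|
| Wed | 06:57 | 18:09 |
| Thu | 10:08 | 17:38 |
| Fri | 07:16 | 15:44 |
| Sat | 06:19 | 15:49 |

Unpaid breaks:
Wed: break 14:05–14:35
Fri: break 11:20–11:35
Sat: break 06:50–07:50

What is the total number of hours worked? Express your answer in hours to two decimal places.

34.92 hours

Wed: 06:57–18:09 = 11 h 12 min; less 30 min break → 10 h 42 min
Thu: 10:08–17:38 = 7 h 30 min
Fri: 07:16–15:44 = 8 h 28 min; less 15 min break → 8 h 13 min
Sat: 06:19–15:49 = 9 h 30 min; less 60 min break → 8 h 30 min
Total: 10 h 42 min + 7 h 30 min + 8 h 13 min + 8 h 30 min = 34 h 55 min.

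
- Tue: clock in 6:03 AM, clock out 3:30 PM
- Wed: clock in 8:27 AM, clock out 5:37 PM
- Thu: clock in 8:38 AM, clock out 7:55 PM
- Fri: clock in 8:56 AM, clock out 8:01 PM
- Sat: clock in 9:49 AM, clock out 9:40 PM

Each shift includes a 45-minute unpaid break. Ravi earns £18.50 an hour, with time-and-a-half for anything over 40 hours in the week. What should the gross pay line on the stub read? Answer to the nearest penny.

Tue: 6:03 AM–3:30 PM = 9 h 27 min; less 45 min break → 8 h 42 min
Wed: 8:27 AM–5:37 PM = 9 h 10 min; less 45 min break → 8 h 25 min
Thu: 8:38 AM–7:55 PM = 11 h 17 min; less 45 min break → 10 h 32 min
Fri: 8:56 AM–8:01 PM = 11 h 5 min; less 45 min break → 10 h 20 min
Sat: 9:49 AM–9:40 PM = 11 h 51 min; less 45 min break → 11 h 6 min
Total worked: 49 h 5 min = 2945 min.
Regular 40 h 0 min = 2400 min at £18.50/h; overtime 9 h 5 min = 545 min at £27.75/h.
Pay = (2400 × £18.50 + 545 × £27.75) ÷ 60 = £992.06.

£992.06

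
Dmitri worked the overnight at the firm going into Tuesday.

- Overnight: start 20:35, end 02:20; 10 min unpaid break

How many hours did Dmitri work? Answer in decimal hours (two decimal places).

5.58 hours

Overnight: 20:35 → midnight = 3 h 25 min; midnight → 02:20 = 2 h 20 min; span 5 h 45 min; less 10 min break → 5 h 35 min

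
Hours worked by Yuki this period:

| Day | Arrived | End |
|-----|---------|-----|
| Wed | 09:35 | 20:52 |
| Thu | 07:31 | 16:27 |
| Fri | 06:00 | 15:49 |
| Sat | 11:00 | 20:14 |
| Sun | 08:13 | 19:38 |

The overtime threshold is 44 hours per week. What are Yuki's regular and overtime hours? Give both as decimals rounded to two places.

Regular 44.00 hours, overtime 6.68 hours

Wed: 09:35–20:52 = 11 h 17 min
Thu: 07:31–16:27 = 8 h 56 min
Fri: 06:00–15:49 = 9 h 49 min
Sat: 11:00–20:14 = 9 h 14 min
Sun: 08:13–19:38 = 11 h 25 min
Total worked: 50 h 41 min = 50.68 h.
Threshold 44 h → overtime 6 h 41 min, regular 44 h 0 min.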